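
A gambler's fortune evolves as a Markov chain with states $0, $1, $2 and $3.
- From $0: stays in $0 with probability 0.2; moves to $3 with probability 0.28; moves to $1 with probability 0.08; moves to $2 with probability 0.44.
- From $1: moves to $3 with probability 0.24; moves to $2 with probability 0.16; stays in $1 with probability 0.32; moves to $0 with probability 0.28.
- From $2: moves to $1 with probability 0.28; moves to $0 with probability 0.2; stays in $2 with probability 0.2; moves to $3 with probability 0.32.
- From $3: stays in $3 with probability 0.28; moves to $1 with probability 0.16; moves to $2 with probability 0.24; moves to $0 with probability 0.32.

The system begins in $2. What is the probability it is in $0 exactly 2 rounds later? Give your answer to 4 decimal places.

0.2608

Propagate the distribution vector 2 rounds from $2.
After 0 rounds: (0.0000, 0.0000, 1.0000, 0.0000)
After 1 round: (0.2000, 0.2800, 0.2000, 0.3200)
After 2 rounds: (0.2608, 0.2128, 0.2496, 0.2768)
P(in $0 after 2 rounds) = 0.2608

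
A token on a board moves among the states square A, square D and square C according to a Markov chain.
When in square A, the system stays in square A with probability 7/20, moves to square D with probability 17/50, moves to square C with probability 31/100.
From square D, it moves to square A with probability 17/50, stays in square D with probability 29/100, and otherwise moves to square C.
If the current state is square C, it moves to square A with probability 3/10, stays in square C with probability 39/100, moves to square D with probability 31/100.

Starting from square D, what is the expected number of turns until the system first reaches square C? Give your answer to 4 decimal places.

Let t(s) be the expected number of turns to first reach square C from state s, with t(square C) = 0. Conditioning on the first turn:
t(square A) = 1 + 0.35·t(square A) + 0.34·t(square D)
t(square D) = 1 + 0.34·t(square A) + 0.29·t(square D)
Solving: t(square A) = 3.0356, t(square D) = 2.8621.
Expected turns from square D to square C: 2.8621.

2.8621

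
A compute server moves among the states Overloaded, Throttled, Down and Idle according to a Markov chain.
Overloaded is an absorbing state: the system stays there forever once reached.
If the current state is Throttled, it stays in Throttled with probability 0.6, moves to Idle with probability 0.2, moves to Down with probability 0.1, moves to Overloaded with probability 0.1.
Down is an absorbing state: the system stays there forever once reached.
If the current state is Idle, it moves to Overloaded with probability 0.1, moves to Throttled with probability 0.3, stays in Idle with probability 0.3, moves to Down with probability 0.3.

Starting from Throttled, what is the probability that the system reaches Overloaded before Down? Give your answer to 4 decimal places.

0.4091

Let h(s) be the probability of absorption at Overloaded starting from transient state s. Then h(Overloaded) = 1 and h(Down) = 0. By first-step analysis:
h(Throttled) = 0.1·1 + 0.6·h(Throttled) + 0.1·0 + 0.2·h(Idle)
h(Idle) = 0.1·1 + 0.3·h(Throttled) + 0.3·0 + 0.3·h(Idle)
Solving: h(Throttled) = 0.4091, h(Idle) = 0.3182.
Starting from Throttled, the probability is 0.4091.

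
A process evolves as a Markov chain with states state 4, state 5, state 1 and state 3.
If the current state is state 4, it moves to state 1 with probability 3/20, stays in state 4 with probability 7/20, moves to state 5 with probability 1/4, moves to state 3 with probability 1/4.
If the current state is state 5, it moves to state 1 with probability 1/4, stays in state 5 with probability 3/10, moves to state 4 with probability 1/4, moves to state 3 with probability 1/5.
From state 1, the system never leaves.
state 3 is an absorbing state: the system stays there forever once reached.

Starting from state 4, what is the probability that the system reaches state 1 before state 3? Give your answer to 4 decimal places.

0.4268

Let h(s) be the probability of absorption at state 1 starting from transient state s. Then h(state 1) = 1 and h(state 3) = 0. By first-step analysis:
h(state 4) = 0.35·h(state 4) + 0.25·h(state 5) + 0.15·1 + 0.25·0
h(state 5) = 0.25·h(state 4) + 0.3·h(state 5) + 0.25·1 + 0.2·0
Solving: h(state 4) = 0.4268, h(state 5) = 0.5096.
Starting from state 4, the probability is 0.4268.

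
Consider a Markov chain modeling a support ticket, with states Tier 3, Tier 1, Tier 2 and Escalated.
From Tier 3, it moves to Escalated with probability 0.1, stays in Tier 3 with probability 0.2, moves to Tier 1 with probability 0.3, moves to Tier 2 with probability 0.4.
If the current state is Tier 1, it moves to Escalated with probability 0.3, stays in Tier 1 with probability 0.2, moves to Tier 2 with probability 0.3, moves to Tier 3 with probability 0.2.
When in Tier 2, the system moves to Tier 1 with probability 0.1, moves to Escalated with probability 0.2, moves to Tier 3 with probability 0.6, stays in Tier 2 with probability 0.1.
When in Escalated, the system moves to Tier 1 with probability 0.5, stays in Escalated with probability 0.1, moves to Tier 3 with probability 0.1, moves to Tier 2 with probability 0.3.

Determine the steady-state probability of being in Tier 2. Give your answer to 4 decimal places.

0.2743

Let the stationary distribution be π with π = πP and π_1 + π_2 + π_3 + π_4 = 1.
π_1 = 0.2·π_1 + 0.2·π_2 + 0.6·π_3 + 0.1·π_4
π_2 = 0.3·π_1 + 0.2·π_2 + 0.1·π_3 + 0.5·π_4
π_3 = 0.4·π_1 + 0.3·π_2 + 0.1·π_3 + 0.3·π_4
Solving with the normalization constraint gives π = (0.2919, 0.2553, 0.2743, 0.1785).
So the stationary probability of Tier 2 is 0.2743.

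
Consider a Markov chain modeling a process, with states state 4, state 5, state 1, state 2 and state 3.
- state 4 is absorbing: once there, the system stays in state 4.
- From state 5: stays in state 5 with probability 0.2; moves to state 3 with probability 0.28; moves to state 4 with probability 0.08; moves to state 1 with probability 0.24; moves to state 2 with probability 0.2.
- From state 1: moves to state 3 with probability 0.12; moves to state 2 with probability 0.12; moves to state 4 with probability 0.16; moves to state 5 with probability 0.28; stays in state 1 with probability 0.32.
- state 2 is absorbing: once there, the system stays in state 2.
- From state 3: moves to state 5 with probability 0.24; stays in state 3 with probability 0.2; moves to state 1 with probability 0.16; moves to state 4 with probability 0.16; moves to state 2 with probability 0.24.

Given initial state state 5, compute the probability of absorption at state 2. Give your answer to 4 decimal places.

0.6180

Let h(s) be the probability of absorption at state 2 starting from transient state s. Then h(state 2) = 1 and h(state 4) = 0. By first-step analysis:
h(state 5) = 0.08·0 + 0.2·h(state 5) + 0.24·h(state 1) + 0.2·1 + 0.28·h(state 3)
h(state 1) = 0.16·0 + 0.28·h(state 5) + 0.32·h(state 1) + 0.12·1 + 0.12·h(state 3)
h(state 3) = 0.16·0 + 0.24·h(state 5) + 0.16·h(state 1) + 0.24·1 + 0.2·h(state 3)
Solving: h(state 5) = 0.6180, h(state 1) = 0.5355, h(state 3) = 0.5925.
Starting from state 5, the probability is 0.6180.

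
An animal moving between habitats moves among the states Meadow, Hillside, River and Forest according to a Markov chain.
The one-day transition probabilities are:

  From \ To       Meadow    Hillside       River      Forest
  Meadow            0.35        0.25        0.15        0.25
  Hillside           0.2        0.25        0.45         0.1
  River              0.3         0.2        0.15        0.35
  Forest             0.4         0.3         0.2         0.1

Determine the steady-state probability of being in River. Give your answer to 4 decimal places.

0.2348

Let the stationary distribution be π with π = πP and π_1 + π_2 + π_3 + π_4 = 1.
π_1 = 0.35·π_1 + 0.2·π_2 + 0.3·π_3 + 0.4·π_4
π_2 = 0.25·π_1 + 0.25·π_2 + 0.2·π_3 + 0.3·π_4
π_3 = 0.15·π_1 + 0.45·π_2 + 0.15·π_3 + 0.2·π_4
Solving with the normalization constraint gives π = (0.3112, 0.2485, 0.2348, 0.2054).
So the stationary probability of River is 0.2348.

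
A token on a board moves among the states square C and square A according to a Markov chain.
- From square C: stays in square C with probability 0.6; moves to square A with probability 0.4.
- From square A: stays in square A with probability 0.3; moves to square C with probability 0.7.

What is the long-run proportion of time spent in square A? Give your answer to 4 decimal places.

Let the stationary distribution be π with π = πP and π_1 + π_2 = 1.
π_1 = 0.6·π_1 + 0.7·π_2
Solving with the normalization constraint gives π = (0.6364, 0.3636).
So the stationary probability of square A is 0.3636.

0.3636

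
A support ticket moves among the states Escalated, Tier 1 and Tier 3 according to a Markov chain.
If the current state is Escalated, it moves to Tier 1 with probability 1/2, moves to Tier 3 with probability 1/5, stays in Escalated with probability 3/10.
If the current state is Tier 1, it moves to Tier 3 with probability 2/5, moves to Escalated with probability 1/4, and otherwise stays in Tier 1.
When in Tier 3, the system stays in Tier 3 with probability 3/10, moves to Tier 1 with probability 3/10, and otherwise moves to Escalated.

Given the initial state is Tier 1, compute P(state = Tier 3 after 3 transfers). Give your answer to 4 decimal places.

Propagate the distribution vector 3 transfers from Tier 1.
After 0 transfers: (0.0000, 1.0000, 0.0000)
After 1 transfer: (0.2500, 0.3500, 0.4000)
After 2 transfers: (0.3225, 0.3675, 0.3100)
After 3 transfers: (0.3126, 0.3829, 0.3045)
P(in Tier 3 after 3 transfers) = 0.3045

0.3045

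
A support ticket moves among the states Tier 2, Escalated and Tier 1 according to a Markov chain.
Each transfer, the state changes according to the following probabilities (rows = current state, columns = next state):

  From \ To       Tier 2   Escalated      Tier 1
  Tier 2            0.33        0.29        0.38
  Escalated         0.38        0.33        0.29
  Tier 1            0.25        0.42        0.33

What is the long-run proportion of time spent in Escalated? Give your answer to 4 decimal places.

0.3471

Let the stationary distribution be π with π = πP and π_1 + π_2 + π_3 = 1.
π_1 = 0.33·π_1 + 0.38·π_2 + 0.25·π_3
π_2 = 0.29·π_1 + 0.33·π_2 + 0.42·π_3
Solving with the normalization constraint gives π = (0.3208, 0.3471, 0.3322).
So the stationary probability of Escalated is 0.3471.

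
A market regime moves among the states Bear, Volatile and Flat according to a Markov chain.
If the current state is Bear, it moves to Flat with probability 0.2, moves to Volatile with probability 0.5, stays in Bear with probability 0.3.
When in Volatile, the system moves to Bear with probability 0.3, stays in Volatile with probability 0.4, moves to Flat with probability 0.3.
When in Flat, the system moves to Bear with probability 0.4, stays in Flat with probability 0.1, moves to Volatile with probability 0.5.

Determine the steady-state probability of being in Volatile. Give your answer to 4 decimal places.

0.4545

Let the stationary distribution be π with π = πP and π_1 + π_2 + π_3 = 1.
π_1 = 0.3·π_1 + 0.3·π_2 + 0.4·π_3
π_2 = 0.5·π_1 + 0.4·π_2 + 0.5·π_3
Solving with the normalization constraint gives π = (0.3223, 0.4545, 0.2231).
So the stationary probability of Volatile is 0.4545.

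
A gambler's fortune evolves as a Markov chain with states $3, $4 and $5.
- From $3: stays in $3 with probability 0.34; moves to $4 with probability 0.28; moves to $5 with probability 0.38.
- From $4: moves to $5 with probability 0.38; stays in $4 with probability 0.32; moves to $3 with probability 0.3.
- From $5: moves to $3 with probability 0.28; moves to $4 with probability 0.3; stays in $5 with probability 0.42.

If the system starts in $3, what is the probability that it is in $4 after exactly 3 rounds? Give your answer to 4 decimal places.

Propagate the distribution vector 3 rounds from $3.
After 0 rounds: (1.0000, 0.0000, 0.0000)
After 1 round: (0.3400, 0.2800, 0.3800)
After 2 rounds: (0.3060, 0.2988, 0.3952)
After 3 rounds: (0.3043, 0.2999, 0.3958)
P(in $4 after 3 rounds) = 0.2999

0.2999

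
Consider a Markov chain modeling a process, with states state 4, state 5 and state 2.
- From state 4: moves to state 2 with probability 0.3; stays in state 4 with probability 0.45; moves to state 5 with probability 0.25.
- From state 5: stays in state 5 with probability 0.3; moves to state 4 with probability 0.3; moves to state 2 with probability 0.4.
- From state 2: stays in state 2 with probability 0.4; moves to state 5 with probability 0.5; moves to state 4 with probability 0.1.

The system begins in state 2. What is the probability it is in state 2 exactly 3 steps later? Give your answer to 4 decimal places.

Propagate the distribution vector 3 steps from state 2.
After 0 steps: (0.0000, 0.0000, 1.0000)
After 1 step: (0.1000, 0.5000, 0.4000)
After 2 steps: (0.2350, 0.3750, 0.3900)
After 3 steps: (0.2573, 0.3663, 0.3765)
P(in state 2 after 3 steps) = 0.3765

0.3765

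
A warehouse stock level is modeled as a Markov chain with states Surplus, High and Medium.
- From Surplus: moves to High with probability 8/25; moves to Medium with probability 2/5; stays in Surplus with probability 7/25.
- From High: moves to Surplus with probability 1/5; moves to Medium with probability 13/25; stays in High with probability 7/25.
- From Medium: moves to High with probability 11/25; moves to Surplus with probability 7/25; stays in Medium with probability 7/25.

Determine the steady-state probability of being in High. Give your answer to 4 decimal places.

Let the stationary distribution be π with π = πP and π_1 + π_2 + π_3 = 1.
π_1 = 0.28·π_1 + 0.2·π_2 + 0.28·π_3
π_2 = 0.32·π_1 + 0.28·π_2 + 0.44·π_3
Solving with the normalization constraint gives π = (0.2517, 0.3533, 0.3950).
So the stationary probability of High is 0.3533.

0.3533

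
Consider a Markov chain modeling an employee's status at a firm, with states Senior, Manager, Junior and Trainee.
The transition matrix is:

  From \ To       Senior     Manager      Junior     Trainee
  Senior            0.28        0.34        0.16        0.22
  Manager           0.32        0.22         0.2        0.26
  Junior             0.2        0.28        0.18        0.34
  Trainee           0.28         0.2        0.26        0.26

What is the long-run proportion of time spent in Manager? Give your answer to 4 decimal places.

Let the stationary distribution be π with π = πP and π_1 + π_2 + π_3 + π_4 = 1.
π_1 = 0.28·π_1 + 0.32·π_2 + 0.2·π_3 + 0.28·π_4
π_2 = 0.34·π_1 + 0.22·π_2 + 0.28·π_3 + 0.2·π_4
π_3 = 0.16·π_1 + 0.2·π_2 + 0.18·π_3 + 0.26·π_4
Solving with the normalization constraint gives π = (0.2743, 0.2597, 0.2009, 0.2651).
So the stationary probability of Manager is 0.2597.

0.2597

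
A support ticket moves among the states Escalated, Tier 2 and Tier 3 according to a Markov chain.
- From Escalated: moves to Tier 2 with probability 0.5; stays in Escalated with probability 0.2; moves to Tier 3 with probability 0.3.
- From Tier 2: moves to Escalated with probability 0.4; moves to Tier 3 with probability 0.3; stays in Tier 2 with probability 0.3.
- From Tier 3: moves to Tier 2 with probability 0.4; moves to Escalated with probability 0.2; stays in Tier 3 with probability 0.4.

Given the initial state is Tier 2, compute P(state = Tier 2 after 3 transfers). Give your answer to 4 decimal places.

0.3850

Propagate the distribution vector 3 transfers from Tier 2.
After 0 transfers: (0.0000, 1.0000, 0.0000)
After 1 transfer: (0.4000, 0.3000, 0.3000)
After 2 transfers: (0.2600, 0.4100, 0.3300)
After 3 transfers: (0.2820, 0.3850, 0.3330)
P(in Tier 2 after 3 transfers) = 0.3850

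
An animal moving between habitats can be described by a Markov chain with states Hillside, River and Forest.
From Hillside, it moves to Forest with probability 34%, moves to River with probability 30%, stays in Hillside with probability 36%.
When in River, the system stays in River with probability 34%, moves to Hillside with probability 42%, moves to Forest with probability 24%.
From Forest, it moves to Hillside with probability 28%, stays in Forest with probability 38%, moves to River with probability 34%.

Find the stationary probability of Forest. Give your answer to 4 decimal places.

Let the stationary distribution be π with π = πP and π_1 + π_2 + π_3 = 1.
π_1 = 0.36·π_1 + 0.42·π_2 + 0.28·π_3
π_2 = 0.3·π_1 + 0.34·π_2 + 0.34·π_3
Solving with the normalization constraint gives π = (0.3539, 0.3258, 0.3202).
So the stationary probability of Forest is 0.3202.

0.3202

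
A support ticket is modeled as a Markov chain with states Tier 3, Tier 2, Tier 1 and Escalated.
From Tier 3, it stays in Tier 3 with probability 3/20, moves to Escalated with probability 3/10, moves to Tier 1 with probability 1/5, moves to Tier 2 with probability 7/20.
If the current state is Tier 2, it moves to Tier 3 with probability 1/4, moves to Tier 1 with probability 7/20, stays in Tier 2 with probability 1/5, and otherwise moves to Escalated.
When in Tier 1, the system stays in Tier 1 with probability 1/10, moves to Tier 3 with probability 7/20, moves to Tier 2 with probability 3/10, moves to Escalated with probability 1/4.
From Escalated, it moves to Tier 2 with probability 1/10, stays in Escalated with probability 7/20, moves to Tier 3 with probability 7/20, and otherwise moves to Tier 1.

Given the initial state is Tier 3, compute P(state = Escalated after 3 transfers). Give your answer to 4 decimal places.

0.2806

Propagate the distribution vector 3 transfers from Tier 3.
After 0 transfers: (1.0000, 0.0000, 0.0000, 0.0000)
After 1 transfer: (0.1500, 0.3500, 0.2000, 0.3000)
After 2 transfers: (0.2850, 0.2125, 0.2325, 0.2700)
After 3 transfers: (0.2718, 0.2390, 0.2086, 0.2806)
P(in Escalated after 3 transfers) = 0.2806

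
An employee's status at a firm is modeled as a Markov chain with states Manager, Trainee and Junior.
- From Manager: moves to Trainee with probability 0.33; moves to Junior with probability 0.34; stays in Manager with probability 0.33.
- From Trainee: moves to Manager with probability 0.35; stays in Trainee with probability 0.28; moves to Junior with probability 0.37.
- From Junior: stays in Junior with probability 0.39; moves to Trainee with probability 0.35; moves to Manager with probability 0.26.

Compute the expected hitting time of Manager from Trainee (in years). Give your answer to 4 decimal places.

Let t(s) be the expected number of years to first reach Manager from state s, with t(Manager) = 0. Conditioning on the first year:
t(Trainee) = 1 + 0.28·t(Trainee) + 0.37·t(Junior)
t(Junior) = 1 + 0.35·t(Trainee) + 0.39·t(Junior)
Solving: t(Trainee) = 3.1644, t(Junior) = 3.4550.
Expected years from Trainee to Manager: 3.1644.

3.1644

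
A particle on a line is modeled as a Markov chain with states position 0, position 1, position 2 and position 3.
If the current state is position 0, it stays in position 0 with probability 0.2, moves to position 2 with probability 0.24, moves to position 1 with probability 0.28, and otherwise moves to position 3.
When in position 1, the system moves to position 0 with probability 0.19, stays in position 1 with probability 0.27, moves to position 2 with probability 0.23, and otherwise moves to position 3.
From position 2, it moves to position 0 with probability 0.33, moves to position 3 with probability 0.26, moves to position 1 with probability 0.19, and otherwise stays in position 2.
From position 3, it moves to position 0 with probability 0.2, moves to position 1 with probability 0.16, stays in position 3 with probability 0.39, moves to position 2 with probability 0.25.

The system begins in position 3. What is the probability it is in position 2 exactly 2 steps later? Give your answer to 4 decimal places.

Propagate the distribution vector 2 steps from position 3.
After 0 steps: (0.0000, 0.0000, 0.0000, 1.0000)
After 1 step: (0.2000, 0.1600, 0.2500, 0.3900)
After 2 steps: (0.2309, 0.2091, 0.2373, 0.3227)
P(in position 2 after 2 steps) = 0.2373

0.2373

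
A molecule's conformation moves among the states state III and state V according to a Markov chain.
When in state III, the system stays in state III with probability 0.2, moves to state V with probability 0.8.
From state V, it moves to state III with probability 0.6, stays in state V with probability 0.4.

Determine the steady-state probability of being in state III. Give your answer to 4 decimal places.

Let the stationary distribution be π with π = πP and π_1 + π_2 = 1.
π_1 = 0.2·π_1 + 0.6·π_2
Solving with the normalization constraint gives π = (0.4286, 0.5714).
So the stationary probability of state III is 0.4286.

0.4286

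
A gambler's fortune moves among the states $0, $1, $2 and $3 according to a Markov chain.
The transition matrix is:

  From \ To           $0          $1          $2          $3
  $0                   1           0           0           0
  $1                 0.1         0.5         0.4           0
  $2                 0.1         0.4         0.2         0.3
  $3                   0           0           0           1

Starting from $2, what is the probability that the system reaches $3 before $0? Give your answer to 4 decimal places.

Let h(s) be the probability of absorption at $3 starting from transient state s. Then h($3) = 1 and h($0) = 0. By first-step analysis:
h($1) = 0.1·0 + 0.5·h($1) + 0.4·h($2)
h($2) = 0.1·0 + 0.4·h($1) + 0.2·h($2) + 0.3·1
Solving: h($1) = 0.5000, h($2) = 0.6250.
Starting from $2, the probability is 0.6250.

0.6250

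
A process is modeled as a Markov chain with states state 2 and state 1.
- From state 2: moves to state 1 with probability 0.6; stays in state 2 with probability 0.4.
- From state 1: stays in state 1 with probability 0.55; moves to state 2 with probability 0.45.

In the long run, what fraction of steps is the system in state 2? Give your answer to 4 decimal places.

Let the stationary distribution be π with π = πP and π_1 + π_2 = 1.
π_1 = 0.4·π_1 + 0.45·π_2
Solving with the normalization constraint gives π = (0.4286, 0.5714).
So the stationary probability of state 2 is 0.4286.

0.4286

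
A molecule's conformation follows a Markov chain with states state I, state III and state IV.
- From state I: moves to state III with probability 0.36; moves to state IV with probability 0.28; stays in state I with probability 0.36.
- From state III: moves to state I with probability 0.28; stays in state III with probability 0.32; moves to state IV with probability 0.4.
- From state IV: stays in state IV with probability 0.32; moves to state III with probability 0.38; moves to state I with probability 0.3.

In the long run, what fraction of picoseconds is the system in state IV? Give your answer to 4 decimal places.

0.3357

Let the stationary distribution be π with π = πP and π_1 + π_2 + π_3 = 1.
π_1 = 0.36·π_1 + 0.28·π_2 + 0.3·π_3
π_2 = 0.36·π_1 + 0.32·π_2 + 0.38·π_3
Solving with the normalization constraint gives π = (0.3116, 0.3526, 0.3357).
So the stationary probability of state IV is 0.3357.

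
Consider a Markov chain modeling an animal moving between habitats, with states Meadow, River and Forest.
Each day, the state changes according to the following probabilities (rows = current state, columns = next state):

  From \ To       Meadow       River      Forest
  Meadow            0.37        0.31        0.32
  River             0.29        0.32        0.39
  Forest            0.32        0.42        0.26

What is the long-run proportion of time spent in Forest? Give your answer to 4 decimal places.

Let the stationary distribution be π with π = πP and π_1 + π_2 + π_3 = 1.
π_1 = 0.37·π_1 + 0.29·π_2 + 0.32·π_3
π_2 = 0.31·π_1 + 0.32·π_2 + 0.42·π_3
Solving with the normalization constraint gives π = (0.3258, 0.3492, 0.3249).
So the stationary probability of Forest is 0.3249.

0.3249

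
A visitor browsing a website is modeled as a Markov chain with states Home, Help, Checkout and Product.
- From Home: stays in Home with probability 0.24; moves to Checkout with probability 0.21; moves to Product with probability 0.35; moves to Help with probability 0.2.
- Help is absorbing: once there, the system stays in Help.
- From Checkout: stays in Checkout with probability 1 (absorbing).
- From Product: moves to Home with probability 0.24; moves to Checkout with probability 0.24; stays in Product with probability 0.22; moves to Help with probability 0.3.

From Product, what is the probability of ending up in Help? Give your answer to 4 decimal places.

0.5425

Let h(s) be the probability of absorption at Help starting from transient state s. Then h(Help) = 1 and h(Checkout) = 0. By first-step analysis:
h(Home) = 0.24·h(Home) + 0.2·1 + 0.21·0 + 0.35·h(Product)
h(Product) = 0.24·h(Home) + 0.3·1 + 0.24·0 + 0.22·h(Product)
Solving: h(Home) = 0.5130, h(Product) = 0.5425.
Starting from Product, the probability is 0.5425.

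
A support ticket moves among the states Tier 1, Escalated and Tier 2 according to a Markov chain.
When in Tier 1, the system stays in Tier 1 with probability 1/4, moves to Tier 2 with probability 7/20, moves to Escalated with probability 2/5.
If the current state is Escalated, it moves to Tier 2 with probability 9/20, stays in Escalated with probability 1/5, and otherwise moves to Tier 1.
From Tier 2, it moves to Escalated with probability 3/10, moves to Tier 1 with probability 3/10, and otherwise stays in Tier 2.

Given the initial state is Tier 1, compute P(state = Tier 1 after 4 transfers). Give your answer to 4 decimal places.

Propagate the distribution vector 4 transfers from Tier 1.
After 0 transfers: (1.0000, 0.0000, 0.0000)
After 1 transfer: (0.2500, 0.4000, 0.3500)
After 2 transfers: (0.3075, 0.2850, 0.4075)
After 3 transfers: (0.2989, 0.3023, 0.3989)
After 4 transfers: (0.3002, 0.2997, 0.4002)
P(in Tier 1 after 4 transfers) = 0.3002

0.3002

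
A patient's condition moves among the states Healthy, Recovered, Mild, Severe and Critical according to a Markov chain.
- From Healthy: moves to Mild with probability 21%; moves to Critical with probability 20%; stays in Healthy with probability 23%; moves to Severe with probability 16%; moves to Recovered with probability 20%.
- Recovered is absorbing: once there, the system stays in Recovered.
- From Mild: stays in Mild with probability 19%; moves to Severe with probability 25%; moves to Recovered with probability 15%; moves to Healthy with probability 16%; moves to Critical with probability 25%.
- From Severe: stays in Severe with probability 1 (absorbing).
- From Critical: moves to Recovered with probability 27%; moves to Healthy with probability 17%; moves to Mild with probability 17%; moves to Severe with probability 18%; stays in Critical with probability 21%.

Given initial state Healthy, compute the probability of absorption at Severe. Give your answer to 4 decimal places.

0.4704

Let h(s) be the probability of absorption at Severe starting from transient state s. Then h(Severe) = 1 and h(Recovered) = 0. By first-step analysis:
h(Healthy) = 0.23·h(Healthy) + 0.2·0 + 0.21·h(Mild) + 0.16·1 + 0.2·h(Critical)
h(Mild) = 0.16·h(Healthy) + 0.15·0 + 0.19·h(Mild) + 0.25·1 + 0.25·h(Critical)
h(Critical) = 0.17·h(Healthy) + 0.27·0 + 0.17·h(Mild) + 0.18·1 + 0.21·h(Critical)
Solving: h(Healthy) = 0.4704, h(Mild) = 0.5389, h(Critical) = 0.4450.
Starting from Healthy, the probability is 0.4704.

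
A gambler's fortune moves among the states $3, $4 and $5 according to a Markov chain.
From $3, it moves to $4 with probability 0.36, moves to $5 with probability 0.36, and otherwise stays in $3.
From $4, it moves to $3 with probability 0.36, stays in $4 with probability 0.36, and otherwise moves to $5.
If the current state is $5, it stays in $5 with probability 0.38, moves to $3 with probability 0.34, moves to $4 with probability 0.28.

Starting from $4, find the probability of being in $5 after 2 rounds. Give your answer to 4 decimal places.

Sum over the intermediate state after 1 round:
P = P($4→$3)·P($3→$5) + P($4→$4)·P($4→$5) + P($4→$5)·P($5→$5)
  = 0.36×0.36 + 0.36×0.28 + 0.28×0.38
  = 0.1296 + 0.1008 + 0.1064 = 0.3368

0.3368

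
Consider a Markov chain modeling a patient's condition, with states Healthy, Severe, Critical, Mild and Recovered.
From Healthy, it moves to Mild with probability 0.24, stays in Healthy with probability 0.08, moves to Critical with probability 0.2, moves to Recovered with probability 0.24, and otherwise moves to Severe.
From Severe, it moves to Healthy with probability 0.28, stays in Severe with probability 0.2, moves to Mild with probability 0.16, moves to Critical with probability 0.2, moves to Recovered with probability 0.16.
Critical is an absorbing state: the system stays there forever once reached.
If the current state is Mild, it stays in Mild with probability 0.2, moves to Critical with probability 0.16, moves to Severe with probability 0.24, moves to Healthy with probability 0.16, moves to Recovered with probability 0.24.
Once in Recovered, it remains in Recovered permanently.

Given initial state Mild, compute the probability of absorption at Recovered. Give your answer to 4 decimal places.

0.5570

Let h(s) be the probability of absorption at Recovered starting from transient state s. Then h(Recovered) = 1 and h(Critical) = 0. By first-step analysis:
h(Healthy) = 0.08·h(Healthy) + 0.24·h(Severe) + 0.2·0 + 0.24·h(Mild) + 0.24·1
h(Severe) = 0.28·h(Healthy) + 0.2·h(Severe) + 0.2·0 + 0.16·h(Mild) + 0.16·1
h(Mild) = 0.16·h(Healthy) + 0.24·h(Severe) + 0.16·0 + 0.2·h(Mild) + 0.24·1
Solving: h(Healthy) = 0.5364, h(Severe) = 0.4991, h(Mild) = 0.5570.
Starting from Mild, the probability is 0.5570.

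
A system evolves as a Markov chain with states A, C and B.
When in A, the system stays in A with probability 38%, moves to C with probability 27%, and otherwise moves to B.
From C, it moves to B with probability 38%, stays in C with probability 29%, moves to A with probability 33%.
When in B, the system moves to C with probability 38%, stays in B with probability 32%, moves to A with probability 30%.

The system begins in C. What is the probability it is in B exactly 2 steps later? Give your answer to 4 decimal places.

0.3473

Sum over the intermediate state after 1 step:
P = P(C→A)·P(A→B) + P(C→C)·P(C→B) + P(C→B)·P(B→B)
  = 0.33×0.35 + 0.29×0.38 + 0.38×0.32
  = 0.1155 + 0.1102 + 0.1216 = 0.3473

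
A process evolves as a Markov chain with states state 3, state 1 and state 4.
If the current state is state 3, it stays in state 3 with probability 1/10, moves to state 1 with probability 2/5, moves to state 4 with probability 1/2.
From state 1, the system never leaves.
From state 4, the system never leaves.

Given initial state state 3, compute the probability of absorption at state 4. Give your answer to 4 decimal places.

Let h(s) be the probability of absorption at state 4 starting from transient state s. Then h(state 4) = 1 and h(state 1) = 0. By first-step analysis:
h(state 3) = 0.1·h(state 3) + 0.4·0 + 0.5·1
Solving: h(state 3) = 0.5556.
Starting from state 3, the probability is 0.5556.

0.5556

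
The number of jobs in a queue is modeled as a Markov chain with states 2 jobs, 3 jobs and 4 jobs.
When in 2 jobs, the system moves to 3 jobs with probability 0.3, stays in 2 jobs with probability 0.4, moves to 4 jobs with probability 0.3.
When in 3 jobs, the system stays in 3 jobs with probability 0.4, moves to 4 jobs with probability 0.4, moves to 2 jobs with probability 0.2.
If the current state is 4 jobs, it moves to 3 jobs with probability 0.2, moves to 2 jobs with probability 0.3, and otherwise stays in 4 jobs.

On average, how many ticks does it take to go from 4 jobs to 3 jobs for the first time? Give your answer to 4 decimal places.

Let t(s) be the expected number of ticks to first reach 3 jobs from state s, with t(3 jobs) = 0. Conditioning on the first tick:
t(2 jobs) = 1 + 0.4·t(2 jobs) + 0.3·t(4 jobs)
t(4 jobs) = 1 + 0.3·t(2 jobs) + 0.5·t(4 jobs)
Solving: t(2 jobs) = 3.8095, t(4 jobs) = 4.2857.
Expected ticks from 4 jobs to 3 jobs: 4.2857.

4.2857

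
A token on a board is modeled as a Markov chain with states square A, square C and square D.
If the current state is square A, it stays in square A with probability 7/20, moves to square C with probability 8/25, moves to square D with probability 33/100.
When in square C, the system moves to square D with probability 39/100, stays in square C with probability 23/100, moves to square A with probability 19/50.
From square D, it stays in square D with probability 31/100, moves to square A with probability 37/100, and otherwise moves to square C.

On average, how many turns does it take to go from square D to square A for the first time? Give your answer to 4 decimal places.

Let t(s) be the expected number of turns to first reach square A from state s, with t(square A) = 0. Conditioning on the first turn:
t(square C) = 1 + 0.23·t(square C) + 0.39·t(square D)
t(square D) = 1 + 0.32·t(square C) + 0.31·t(square D)
Solving: t(square C) = 2.6568, t(square D) = 2.6814.
Expected turns from square D to square A: 2.6814.

2.6814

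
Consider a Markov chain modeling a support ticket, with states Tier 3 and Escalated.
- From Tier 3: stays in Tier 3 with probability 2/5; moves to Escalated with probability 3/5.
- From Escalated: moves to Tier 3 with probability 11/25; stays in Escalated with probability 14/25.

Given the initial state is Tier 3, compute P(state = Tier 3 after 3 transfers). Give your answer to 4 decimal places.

Propagate the distribution vector 3 transfers from Tier 3.
After 0 transfers: (1.0000, 0.0000)
After 1 transfer: (0.4000, 0.6000)
After 2 transfers: (0.4240, 0.5760)
After 3 transfers: (0.4230, 0.5770)
P(in Tier 3 after 3 transfers) = 0.4230

0.4230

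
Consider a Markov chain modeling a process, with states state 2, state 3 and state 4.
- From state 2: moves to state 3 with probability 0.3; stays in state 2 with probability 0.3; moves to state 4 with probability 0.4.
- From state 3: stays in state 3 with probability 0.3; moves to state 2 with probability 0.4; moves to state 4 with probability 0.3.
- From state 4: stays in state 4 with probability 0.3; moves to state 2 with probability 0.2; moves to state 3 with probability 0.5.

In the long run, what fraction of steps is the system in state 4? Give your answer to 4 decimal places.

Let the stationary distribution be π with π = πP and π_1 + π_2 + π_3 = 1.
π_1 = 0.3·π_1 + 0.4·π_2 + 0.2·π_3
π_2 = 0.3·π_1 + 0.3·π_2 + 0.5·π_3
Solving with the normalization constraint gives π = (0.3036, 0.3661, 0.3304).
So the stationary probability of state 4 is 0.3304.

0.3304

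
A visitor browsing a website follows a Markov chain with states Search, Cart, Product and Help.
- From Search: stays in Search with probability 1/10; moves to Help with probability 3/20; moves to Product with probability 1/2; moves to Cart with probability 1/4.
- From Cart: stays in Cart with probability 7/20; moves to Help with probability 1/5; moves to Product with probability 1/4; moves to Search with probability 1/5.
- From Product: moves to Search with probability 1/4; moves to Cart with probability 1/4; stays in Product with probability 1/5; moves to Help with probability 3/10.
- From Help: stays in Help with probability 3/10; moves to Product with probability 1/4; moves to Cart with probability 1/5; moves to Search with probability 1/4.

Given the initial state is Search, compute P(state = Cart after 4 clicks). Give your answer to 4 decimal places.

0.2644

Propagate the distribution vector 4 clicks from Search.
After 0 clicks: (1.0000, 0.0000, 0.0000, 0.0000)
After 1 click: (0.1000, 0.2500, 0.5000, 0.1500)
After 2 clicks: (0.2225, 0.2675, 0.2500, 0.2600)
After 3 clicks: (0.2033, 0.2638, 0.2931, 0.2399)
After 4 clicks: (0.2063, 0.2644, 0.2862, 0.2431)
P(in Cart after 4 clicks) = 0.2644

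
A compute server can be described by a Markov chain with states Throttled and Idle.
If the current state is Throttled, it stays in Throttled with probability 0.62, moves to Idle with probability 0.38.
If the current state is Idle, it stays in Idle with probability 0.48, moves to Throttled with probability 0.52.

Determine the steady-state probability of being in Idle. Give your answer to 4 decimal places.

0.4222

Let the stationary distribution be π with π = πP and π_1 + π_2 = 1.
π_1 = 0.62·π_1 + 0.52·π_2
Solving with the normalization constraint gives π = (0.5778, 0.4222).
So the stationary probability of Idle is 0.4222.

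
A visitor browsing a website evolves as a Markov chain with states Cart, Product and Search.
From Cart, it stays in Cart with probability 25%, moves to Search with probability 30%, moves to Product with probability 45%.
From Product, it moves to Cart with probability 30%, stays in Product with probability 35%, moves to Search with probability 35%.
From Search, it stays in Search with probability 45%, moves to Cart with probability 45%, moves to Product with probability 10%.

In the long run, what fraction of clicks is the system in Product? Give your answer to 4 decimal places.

0.2913

Let the stationary distribution be π with π = πP and π_1 + π_2 + π_3 = 1.
π_1 = 0.25·π_1 + 0.3·π_2 + 0.45·π_3
π_2 = 0.45·π_1 + 0.35·π_2 + 0.1·π_3
Solving with the normalization constraint gives π = (0.3386, 0.2913, 0.3701).
So the stationary probability of Product is 0.2913.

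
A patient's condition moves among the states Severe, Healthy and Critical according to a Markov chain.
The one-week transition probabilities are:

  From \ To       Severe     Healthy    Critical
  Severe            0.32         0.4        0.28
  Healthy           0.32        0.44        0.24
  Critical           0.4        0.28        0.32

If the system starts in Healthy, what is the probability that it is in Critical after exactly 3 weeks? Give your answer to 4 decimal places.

0.2753

Propagate the distribution vector 3 weeks from Healthy.
After 0 weeks: (0.0000, 1.0000, 0.0000)
After 1 week: (0.3200, 0.4400, 0.2400)
After 2 weeks: (0.3392, 0.3888, 0.2720)
After 3 weeks: (0.3418, 0.3829, 0.2753)
P(in Critical after 3 weeks) = 0.2753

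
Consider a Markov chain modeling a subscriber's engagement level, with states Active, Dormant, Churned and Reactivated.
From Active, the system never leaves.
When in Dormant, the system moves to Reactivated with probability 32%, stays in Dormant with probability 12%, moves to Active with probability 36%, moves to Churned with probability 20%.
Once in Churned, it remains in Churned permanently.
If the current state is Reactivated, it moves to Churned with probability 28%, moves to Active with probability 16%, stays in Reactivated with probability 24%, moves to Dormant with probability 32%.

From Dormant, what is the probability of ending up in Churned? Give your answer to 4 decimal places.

0.4266

Let h(s) be the probability of absorption at Churned starting from transient state s. Then h(Churned) = 1 and h(Active) = 0. By first-step analysis:
h(Dormant) = 0.36·0 + 0.12·h(Dormant) + 0.2·1 + 0.32·h(Reactivated)
h(Reactivated) = 0.16·0 + 0.32·h(Dormant) + 0.28·1 + 0.24·h(Reactivated)
Solving: h(Dormant) = 0.4266, h(Reactivated) = 0.5480.
Starting from Dormant, the probability is 0.4266.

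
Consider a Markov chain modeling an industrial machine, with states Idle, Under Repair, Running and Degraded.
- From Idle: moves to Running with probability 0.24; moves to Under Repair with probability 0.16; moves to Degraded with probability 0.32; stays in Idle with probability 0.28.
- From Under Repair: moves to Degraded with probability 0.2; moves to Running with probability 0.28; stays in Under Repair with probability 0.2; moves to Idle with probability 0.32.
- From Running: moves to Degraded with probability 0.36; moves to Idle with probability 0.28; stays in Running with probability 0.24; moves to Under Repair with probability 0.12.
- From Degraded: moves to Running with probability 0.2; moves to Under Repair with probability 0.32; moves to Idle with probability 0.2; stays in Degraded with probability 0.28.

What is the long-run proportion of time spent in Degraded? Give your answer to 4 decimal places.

0.2931

Let the stationary distribution be π with π = πP and π_1 + π_2 + π_3 + π_4 = 1.
π_1 = 0.28·π_1 + 0.32·π_2 + 0.28·π_3 + 0.2·π_4
π_2 = 0.16·π_1 + 0.2·π_2 + 0.12·π_3 + 0.32·π_4
π_3 = 0.24·π_1 + 0.28·π_2 + 0.24·π_3 + 0.2·π_4
Solving with the normalization constraint gives π = (0.2648, 0.2057, 0.2365, 0.2931).
So the stationary probability of Degraded is 0.2931.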